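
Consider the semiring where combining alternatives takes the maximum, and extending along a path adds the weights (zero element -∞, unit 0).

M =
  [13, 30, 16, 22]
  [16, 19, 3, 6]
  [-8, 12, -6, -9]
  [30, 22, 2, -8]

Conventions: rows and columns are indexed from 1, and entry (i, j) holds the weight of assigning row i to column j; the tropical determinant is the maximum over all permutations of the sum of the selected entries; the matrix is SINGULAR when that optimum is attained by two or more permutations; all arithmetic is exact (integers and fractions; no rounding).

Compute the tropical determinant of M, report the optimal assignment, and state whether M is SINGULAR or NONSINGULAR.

σ = (1, 2, 3, 4): 13 + 19 + (-6) + (-8) = 18
σ = (1, 2, 4, 3): 13 + 19 + (-9) + 2 = 25
σ = (1, 3, 2, 4): 13 + 3 + 12 + (-8) = 20
σ = (1, 3, 4, 2): 13 + 3 + (-9) + 22 = 29
σ = (1, 4, 2, 3): 13 + 6 + 12 + 2 = 33
σ = (1, 4, 3, 2): 13 + 6 + (-6) + 22 = 35
σ = (2, 1, 3, 4): 30 + 16 + (-6) + (-8) = 32
σ = (2, 1, 4, 3): 30 + 16 + (-9) + 2 = 39
σ = (2, 3, 1, 4): 30 + 3 + (-8) + (-8) = 17
σ = (2, 3, 4, 1): 30 + 3 + (-9) + 30 = 54
σ = (2, 4, 1, 3): 30 + 6 + (-8) + 2 = 30
σ = (2, 4, 3, 1): 30 + 6 + (-6) + 30 = 60
σ = (3, 1, 2, 4): 16 + 16 + 12 + (-8) = 36
σ = (3, 1, 4, 2): 16 + 16 + (-9) + 22 = 45
σ = (3, 2, 1, 4): 16 + 19 + (-8) + (-8) = 19
σ = (3, 2, 4, 1): 16 + 19 + (-9) + 30 = 56
σ = (3, 4, 1, 2): 16 + 6 + (-8) + 22 = 36
σ = (3, 4, 2, 1): 16 + 6 + 12 + 30 = 64
σ = (4, 1, 2, 3): 22 + 16 + 12 + 2 = 52
σ = (4, 1, 3, 2): 22 + 16 + (-6) + 22 = 54
σ = (4, 2, 1, 3): 22 + 19 + (-8) + 2 = 35
σ = (4, 2, 3, 1): 22 + 19 + (-6) + 30 = 65
σ = (4, 3, 1, 2): 22 + 3 + (-8) + 22 = 39
σ = (4, 3, 2, 1): 22 + 3 + 12 + 30 = 67
Optimal value attained by: σ = (4, 3, 2, 1).
Answer: det⊕(M) = 67; verdict: NONSINGULAR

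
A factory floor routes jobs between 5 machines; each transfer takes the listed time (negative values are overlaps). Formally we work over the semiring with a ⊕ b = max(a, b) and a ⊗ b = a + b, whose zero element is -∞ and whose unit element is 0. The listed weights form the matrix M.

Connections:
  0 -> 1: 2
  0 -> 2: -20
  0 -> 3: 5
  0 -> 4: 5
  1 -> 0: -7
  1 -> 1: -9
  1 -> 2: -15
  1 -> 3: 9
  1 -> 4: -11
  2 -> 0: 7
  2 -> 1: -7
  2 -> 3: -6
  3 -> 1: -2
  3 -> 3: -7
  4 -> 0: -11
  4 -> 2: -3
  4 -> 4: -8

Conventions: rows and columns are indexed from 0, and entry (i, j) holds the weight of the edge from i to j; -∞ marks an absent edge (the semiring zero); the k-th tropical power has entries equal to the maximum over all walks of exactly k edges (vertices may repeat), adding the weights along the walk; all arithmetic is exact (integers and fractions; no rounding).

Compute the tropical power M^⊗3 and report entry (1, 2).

M^⊗2:
  [-5, 3, 2, 11, -3]
  [-8, 7, -14, 2, -2]
  [-14, 9, -13, 12, 12]
  [-9, -9, -17, 7, -13]
  [4, -9, -11, -6, -6]
M^⊗3:
  [9, 9, -6, 12, 0]
  [0, 0, -5, 16, -3]
  [2, 10, 9, 18, 4]
  [-10, 5, -16, 0, -4]
  [-4, 6, -9, 9, 9]
Key observation: the optimum is the walk 1->0->4->2, with weight (-7) + 5 + (-3) = -5.
Optimal value attained by: walk 1->0->4->2.
Answer: (M^⊗3)[1][2] = -5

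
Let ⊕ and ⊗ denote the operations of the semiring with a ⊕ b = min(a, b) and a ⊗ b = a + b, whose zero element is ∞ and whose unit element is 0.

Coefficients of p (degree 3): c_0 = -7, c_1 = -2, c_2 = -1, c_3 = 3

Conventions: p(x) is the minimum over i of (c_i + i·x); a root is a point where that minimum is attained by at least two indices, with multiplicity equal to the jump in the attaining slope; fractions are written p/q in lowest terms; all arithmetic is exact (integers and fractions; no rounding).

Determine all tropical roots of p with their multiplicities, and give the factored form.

hull edge (i=0, c=-7) to (i=2, c=-1): slope 3, span 2
hull edge (i=2, c=-1) to (i=3, c=3): slope 4, span 1
Factored form: p(x) = 3 ⊗ (x ⊕ (-4)) ⊗ (x ⊕ (-3)) ⊗ (x ⊕ (-3))
Answer: roots = -4 (mult 1), -3 (mult 2)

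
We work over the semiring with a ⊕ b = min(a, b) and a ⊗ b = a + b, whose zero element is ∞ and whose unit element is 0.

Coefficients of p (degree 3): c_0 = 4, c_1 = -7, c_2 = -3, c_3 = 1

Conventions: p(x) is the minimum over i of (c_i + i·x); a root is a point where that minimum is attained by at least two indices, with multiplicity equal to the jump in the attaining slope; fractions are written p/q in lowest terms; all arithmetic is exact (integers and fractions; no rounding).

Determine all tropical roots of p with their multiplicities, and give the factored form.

hull edge (i=0, c=4) to (i=1, c=-7): slope -11, span 1
hull edge (i=1, c=-7) to (i=3, c=1): slope 4, span 2
Factored form: p(x) = 1 ⊗ (x ⊕ (-4)) ⊗ (x ⊕ (-4)) ⊗ (x ⊕ 11)
Answer: roots = -4 (mult 2), 11 (mult 1)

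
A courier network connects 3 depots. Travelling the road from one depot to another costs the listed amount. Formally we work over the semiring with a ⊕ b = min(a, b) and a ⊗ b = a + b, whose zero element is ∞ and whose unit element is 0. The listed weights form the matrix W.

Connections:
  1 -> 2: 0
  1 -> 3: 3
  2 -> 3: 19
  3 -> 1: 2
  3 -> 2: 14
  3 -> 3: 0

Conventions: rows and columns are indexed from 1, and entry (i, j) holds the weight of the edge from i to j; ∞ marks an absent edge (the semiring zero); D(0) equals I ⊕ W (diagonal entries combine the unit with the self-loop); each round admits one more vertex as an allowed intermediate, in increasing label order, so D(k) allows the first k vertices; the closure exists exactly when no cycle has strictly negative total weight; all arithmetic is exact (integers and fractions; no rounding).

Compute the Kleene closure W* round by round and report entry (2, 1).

D(0):
  [0, 0, 3]
  [∞, 0, 19]
  [2, 14, 0]
D(1):
  [0, 0, 3]
  [∞, 0, 19]
  [2, 2, 0]
D(2):
  [0, 0, 3]
  [∞, 0, 19]
  [2, 2, 0]
D(3):
  [0, 0, 3]
  [21, 0, 19]
  [2, 2, 0]
Answer: W*[2][1] = 21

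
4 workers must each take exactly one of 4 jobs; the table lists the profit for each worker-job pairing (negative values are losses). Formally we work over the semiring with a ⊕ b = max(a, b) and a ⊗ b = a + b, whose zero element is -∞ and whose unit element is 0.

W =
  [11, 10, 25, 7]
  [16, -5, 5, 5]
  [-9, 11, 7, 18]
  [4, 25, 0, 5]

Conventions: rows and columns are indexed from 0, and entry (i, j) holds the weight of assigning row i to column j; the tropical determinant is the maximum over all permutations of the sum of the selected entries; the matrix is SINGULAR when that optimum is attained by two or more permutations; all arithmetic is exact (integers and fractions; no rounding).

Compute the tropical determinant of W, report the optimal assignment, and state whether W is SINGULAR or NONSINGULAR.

σ = (0, 1, 2, 3): 11 + (-5) + 7 + 5 = 18
σ = (0, 1, 3, 2): 11 + (-5) + 18 + 0 = 24
σ = (0, 2, 1, 3): 11 + 5 + 11 + 5 = 32
σ = (0, 2, 3, 1): 11 + 5 + 18 + 25 = 59
σ = (0, 3, 1, 2): 11 + 5 + 11 + 0 = 27
σ = (0, 3, 2, 1): 11 + 5 + 7 + 25 = 48
σ = (1, 0, 2, 3): 10 + 16 + 7 + 5 = 38
σ = (1, 0, 3, 2): 10 + 16 + 18 + 0 = 44
σ = (1, 2, 0, 3): 10 + 5 + (-9) + 5 = 11
σ = (1, 2, 3, 0): 10 + 5 + 18 + 4 = 37
σ = (1, 3, 0, 2): 10 + 5 + (-9) + 0 = 6
σ = (1, 3, 2, 0): 10 + 5 + 7 + 4 = 26
σ = (2, 0, 1, 3): 25 + 16 + 11 + 5 = 57
σ = (2, 0, 3, 1): 25 + 16 + 18 + 25 = 84
σ = (2, 1, 0, 3): 25 + (-5) + (-9) + 5 = 16
σ = (2, 1, 3, 0): 25 + (-5) + 18 + 4 = 42
σ = (2, 3, 0, 1): 25 + 5 + (-9) + 25 = 46
σ = (2, 3, 1, 0): 25 + 5 + 11 + 4 = 45
σ = (3, 0, 1, 2): 7 + 16 + 11 + 0 = 34
σ = (3, 0, 2, 1): 7 + 16 + 7 + 25 = 55
σ = (3, 1, 0, 2): 7 + (-5) + (-9) + 0 = -7
σ = (3, 1, 2, 0): 7 + (-5) + 7 + 4 = 13
σ = (3, 2, 0, 1): 7 + 5 + (-9) + 25 = 28
σ = (3, 2, 1, 0): 7 + 5 + 11 + 4 = 27
Optimal value attained by: σ = (2, 0, 3, 1).
Answer: det⊕(W) = 84; verdict: NONSINGULAR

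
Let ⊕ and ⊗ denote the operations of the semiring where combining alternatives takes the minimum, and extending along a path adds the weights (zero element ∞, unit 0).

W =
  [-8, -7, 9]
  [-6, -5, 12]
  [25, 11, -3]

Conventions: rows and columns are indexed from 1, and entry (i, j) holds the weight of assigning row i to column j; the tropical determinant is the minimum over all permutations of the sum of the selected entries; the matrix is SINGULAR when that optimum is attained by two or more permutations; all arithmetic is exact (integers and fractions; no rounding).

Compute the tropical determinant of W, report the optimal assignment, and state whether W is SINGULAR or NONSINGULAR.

σ = (1, 2, 3): (-8) + (-5) + (-3) = -16
σ = (1, 3, 2): (-8) + 12 + 11 = 15
σ = (2, 1, 3): (-7) + (-6) + (-3) = -16
σ = (2, 3, 1): (-7) + 12 + 25 = 30
σ = (3, 1, 2): 9 + (-6) + 11 = 14
σ = (3, 2, 1): 9 + (-5) + 25 = 29
Optimal value attained by: σ = (1, 2, 3).
Answer: det⊕(W) = -16; verdict: SINGULAR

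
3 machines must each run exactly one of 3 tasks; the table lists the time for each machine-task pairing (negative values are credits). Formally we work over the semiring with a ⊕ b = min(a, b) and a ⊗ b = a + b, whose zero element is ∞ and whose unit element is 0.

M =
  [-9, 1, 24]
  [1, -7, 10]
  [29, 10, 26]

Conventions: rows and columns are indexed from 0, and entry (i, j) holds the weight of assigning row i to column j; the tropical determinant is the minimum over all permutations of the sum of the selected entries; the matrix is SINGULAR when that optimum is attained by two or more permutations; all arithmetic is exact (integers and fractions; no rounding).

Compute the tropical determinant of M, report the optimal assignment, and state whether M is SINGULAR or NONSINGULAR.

σ = (0, 1, 2): (-9) + (-7) + 26 = 10
σ = (0, 2, 1): (-9) + 10 + 10 = 11
σ = (1, 0, 2): 1 + 1 + 26 = 28
σ = (1, 2, 0): 1 + 10 + 29 = 40
σ = (2, 0, 1): 24 + 1 + 10 = 35
σ = (2, 1, 0): 24 + (-7) + 29 = 46
Optimal value attained by: σ = (0, 1, 2).
Answer: det⊕(M) = 10; verdict: NONSINGULAR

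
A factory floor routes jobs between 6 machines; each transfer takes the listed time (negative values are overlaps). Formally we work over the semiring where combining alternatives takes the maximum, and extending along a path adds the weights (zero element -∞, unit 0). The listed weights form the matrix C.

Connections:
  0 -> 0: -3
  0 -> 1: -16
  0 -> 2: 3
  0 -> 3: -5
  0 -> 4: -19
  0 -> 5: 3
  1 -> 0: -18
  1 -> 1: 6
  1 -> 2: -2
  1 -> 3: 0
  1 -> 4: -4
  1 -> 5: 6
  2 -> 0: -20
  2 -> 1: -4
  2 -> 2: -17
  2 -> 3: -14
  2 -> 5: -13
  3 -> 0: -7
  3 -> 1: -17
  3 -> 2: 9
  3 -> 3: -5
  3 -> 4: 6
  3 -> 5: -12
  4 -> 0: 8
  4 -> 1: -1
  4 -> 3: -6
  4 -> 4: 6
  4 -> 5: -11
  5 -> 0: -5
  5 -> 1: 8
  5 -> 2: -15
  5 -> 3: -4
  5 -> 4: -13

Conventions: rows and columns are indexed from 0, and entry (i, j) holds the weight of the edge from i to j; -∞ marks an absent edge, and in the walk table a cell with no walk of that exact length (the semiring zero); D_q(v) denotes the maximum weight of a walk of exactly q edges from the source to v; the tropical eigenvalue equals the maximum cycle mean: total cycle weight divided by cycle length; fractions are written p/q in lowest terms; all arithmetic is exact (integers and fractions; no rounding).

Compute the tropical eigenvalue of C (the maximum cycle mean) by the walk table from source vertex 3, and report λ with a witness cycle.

q=0: [-∞, -∞, -∞, 0, -∞, -∞]
q=1: [-7, -17, 9, -5, 6, -12]
q=2: [14, 5, 4, 0, 12, -4]
q=3: [20, 11, 17, 9, 18, 17]
q=4: [26, 25, 23, 15, 24, 23]
q=5: [32, 31, 29, 25, 30, 31]
q=6: [38, 39, 35, 31, 36, 37]
Optimal cycle mean attained by: cycle 1->5->1, total 6 + 8, length 2.
Answer: λ = 7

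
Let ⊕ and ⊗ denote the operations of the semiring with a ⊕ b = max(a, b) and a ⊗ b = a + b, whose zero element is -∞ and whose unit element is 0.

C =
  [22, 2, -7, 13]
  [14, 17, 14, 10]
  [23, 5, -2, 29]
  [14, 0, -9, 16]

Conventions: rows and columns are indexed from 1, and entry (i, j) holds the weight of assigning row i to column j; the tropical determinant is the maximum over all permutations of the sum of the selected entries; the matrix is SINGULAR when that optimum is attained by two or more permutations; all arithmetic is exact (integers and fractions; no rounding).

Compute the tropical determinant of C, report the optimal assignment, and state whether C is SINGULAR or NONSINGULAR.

σ = (1, 2, 3, 4): 22 + 17 + (-2) + 16 = 53
σ = (1, 2, 4, 3): 22 + 17 + 29 + (-9) = 59
σ = (1, 3, 2, 4): 22 + 14 + 5 + 16 = 57
σ = (1, 3, 4, 2): 22 + 14 + 29 + 0 = 65
σ = (1, 4, 2, 3): 22 + 10 + 5 + (-9) = 28
σ = (1, 4, 3, 2): 22 + 10 + (-2) + 0 = 30
σ = (2, 1, 3, 4): 2 + 14 + (-2) + 16 = 30
σ = (2, 1, 4, 3): 2 + 14 + 29 + (-9) = 36
σ = (2, 3, 1, 4): 2 + 14 + 23 + 16 = 55
σ = (2, 3, 4, 1): 2 + 14 + 29 + 14 = 59
σ = (2, 4, 1, 3): 2 + 10 + 23 + (-9) = 26
σ = (2, 4, 3, 1): 2 + 10 + (-2) + 14 = 24
σ = (3, 1, 2, 4): (-7) + 14 + 5 + 16 = 28
σ = (3, 1, 4, 2): (-7) + 14 + 29 + 0 = 36
σ = (3, 2, 1, 4): (-7) + 17 + 23 + 16 = 49
σ = (3, 2, 4, 1): (-7) + 17 + 29 + 14 = 53
σ = (3, 4, 1, 2): (-7) + 10 + 23 + 0 = 26
σ = (3, 4, 2, 1): (-7) + 10 + 5 + 14 = 22
σ = (4, 1, 2, 3): 13 + 14 + 5 + (-9) = 23
σ = (4, 1, 3, 2): 13 + 14 + (-2) + 0 = 25
σ = (4, 2, 1, 3): 13 + 17 + 23 + (-9) = 44
σ = (4, 2, 3, 1): 13 + 17 + (-2) + 14 = 42
σ = (4, 3, 1, 2): 13 + 14 + 23 + 0 = 50
σ = (4, 3, 2, 1): 13 + 14 + 5 + 14 = 46
Optimal value attained by: σ = (1, 3, 4, 2).
Answer: det⊕(C) = 65; verdict: NONSINGULAR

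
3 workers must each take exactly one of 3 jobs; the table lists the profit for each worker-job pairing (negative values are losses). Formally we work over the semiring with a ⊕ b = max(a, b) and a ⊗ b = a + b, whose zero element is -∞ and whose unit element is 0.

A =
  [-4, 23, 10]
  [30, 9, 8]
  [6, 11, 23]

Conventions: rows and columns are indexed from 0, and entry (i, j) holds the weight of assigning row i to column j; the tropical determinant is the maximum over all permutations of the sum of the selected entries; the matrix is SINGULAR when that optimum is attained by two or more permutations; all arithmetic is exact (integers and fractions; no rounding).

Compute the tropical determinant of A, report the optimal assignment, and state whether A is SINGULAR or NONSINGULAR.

σ = (0, 1, 2): (-4) + 9 + 23 = 28
σ = (0, 2, 1): (-4) + 8 + 11 = 15
σ = (1, 0, 2): 23 + 30 + 23 = 76
σ = (1, 2, 0): 23 + 8 + 6 = 37
σ = (2, 0, 1): 10 + 30 + 11 = 51
σ = (2, 1, 0): 10 + 9 + 6 = 25
Optimal value attained by: σ = (1, 0, 2).
Answer: det⊕(A) = 76; verdict: NONSINGULAR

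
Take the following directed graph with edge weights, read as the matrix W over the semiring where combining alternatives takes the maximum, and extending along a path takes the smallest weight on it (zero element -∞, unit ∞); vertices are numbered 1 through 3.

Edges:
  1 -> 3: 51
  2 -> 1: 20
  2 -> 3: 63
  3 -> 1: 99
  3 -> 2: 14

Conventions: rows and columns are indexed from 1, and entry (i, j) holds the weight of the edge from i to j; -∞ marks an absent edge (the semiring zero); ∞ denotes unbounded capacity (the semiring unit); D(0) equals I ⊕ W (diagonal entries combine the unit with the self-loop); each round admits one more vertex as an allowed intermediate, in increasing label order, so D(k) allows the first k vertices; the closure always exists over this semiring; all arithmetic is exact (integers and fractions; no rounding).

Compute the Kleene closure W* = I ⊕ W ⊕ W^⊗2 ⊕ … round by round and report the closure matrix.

D(0):
  [∞, -∞, 51]
  [20, ∞, 63]
  [99, 14, ∞]
D(1):
  [∞, -∞, 51]
  [20, ∞, 63]
  [99, 14, ∞]
D(2):
  [∞, -∞, 51]
  [20, ∞, 63]
  [99, 14, ∞]
D(3):
  [∞, 14, 51]
  [63, ∞, 63]
  [99, 14, ∞]
Answer: W* = [[∞, 14, 51], [63, ∞, 63], [99, 14, ∞]]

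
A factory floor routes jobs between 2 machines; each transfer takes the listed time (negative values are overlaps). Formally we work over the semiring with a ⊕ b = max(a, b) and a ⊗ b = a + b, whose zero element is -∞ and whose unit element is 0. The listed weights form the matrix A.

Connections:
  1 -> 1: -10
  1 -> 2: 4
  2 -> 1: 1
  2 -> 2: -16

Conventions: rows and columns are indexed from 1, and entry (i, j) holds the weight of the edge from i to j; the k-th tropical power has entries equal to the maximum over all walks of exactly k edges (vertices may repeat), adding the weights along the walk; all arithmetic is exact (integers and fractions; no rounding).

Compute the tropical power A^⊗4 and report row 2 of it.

A^⊗2:
  [5, -6]
  [-9, 5]
A^⊗3:
  [-5, 9]
  [6, -5]
A^⊗4:
  [10, -1]
  [-4, 10]
Answer: row 2 of A^⊗4 = [-4, 10]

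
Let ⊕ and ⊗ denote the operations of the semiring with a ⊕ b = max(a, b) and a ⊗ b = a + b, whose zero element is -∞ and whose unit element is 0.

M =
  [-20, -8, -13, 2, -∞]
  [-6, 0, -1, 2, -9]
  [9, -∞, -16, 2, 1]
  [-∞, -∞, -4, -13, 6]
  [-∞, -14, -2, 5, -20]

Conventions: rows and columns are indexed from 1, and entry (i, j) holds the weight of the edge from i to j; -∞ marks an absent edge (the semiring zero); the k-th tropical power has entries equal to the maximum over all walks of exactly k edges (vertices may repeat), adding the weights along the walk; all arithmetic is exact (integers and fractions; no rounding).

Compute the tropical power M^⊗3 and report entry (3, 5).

M^⊗2:
  [-4, -8, -2, -6, 8]
  [8, 0, -1, 2, 8]
  [-7, 1, -1, 11, 8]
  [5, -8, 4, 11, -3]
  [7, -14, 1, 0, 11]
M^⊗3:
  [7, -6, 6, 13, 0]
  [8, 0, 6, 13, 8]
  [8, 1, 7, 13, 17]
  [13, -3, 7, 7, 17]
  [10, -1, 9, 16, 6]
Key observation: the optimum is the walk 3->1->4->5, with weight 9 + 2 + 6 = 17.
Optimal value attained by: walk 3->1->4->5.
Answer: (M^⊗3)[3][5] = 17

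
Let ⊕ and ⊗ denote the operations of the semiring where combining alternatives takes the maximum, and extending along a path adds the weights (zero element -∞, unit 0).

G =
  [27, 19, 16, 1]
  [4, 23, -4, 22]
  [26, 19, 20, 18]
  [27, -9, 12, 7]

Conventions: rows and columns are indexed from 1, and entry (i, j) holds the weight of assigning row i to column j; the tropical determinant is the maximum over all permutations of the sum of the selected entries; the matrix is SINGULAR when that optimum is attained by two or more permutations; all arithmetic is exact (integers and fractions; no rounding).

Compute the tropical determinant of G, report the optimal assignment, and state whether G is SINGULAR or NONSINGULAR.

σ = (1, 2, 3, 4): 27 + 23 + 20 + 7 = 77
σ = (1, 2, 4, 3): 27 + 23 + 18 + 12 = 80
σ = (1, 3, 2, 4): 27 + (-4) + 19 + 7 = 49
σ = (1, 3, 4, 2): 27 + (-4) + 18 + (-9) = 32
σ = (1, 4, 2, 3): 27 + 22 + 19 + 12 = 80
σ = (1, 4, 3, 2): 27 + 22 + 20 + (-9) = 60
σ = (2, 1, 3, 4): 19 + 4 + 20 + 7 = 50
σ = (2, 1, 4, 3): 19 + 4 + 18 + 12 = 53
σ = (2, 3, 1, 4): 19 + (-4) + 26 + 7 = 48
σ = (2, 3, 4, 1): 19 + (-4) + 18 + 27 = 60
σ = (2, 4, 1, 3): 19 + 22 + 26 + 12 = 79
σ = (2, 4, 3, 1): 19 + 22 + 20 + 27 = 88
σ = (3, 1, 2, 4): 16 + 4 + 19 + 7 = 46
σ = (3, 1, 4, 2): 16 + 4 + 18 + (-9) = 29
σ = (3, 2, 1, 4): 16 + 23 + 26 + 7 = 72
σ = (3, 2, 4, 1): 16 + 23 + 18 + 27 = 84
σ = (3, 4, 1, 2): 16 + 22 + 26 + (-9) = 55
σ = (3, 4, 2, 1): 16 + 22 + 19 + 27 = 84
σ = (4, 1, 2, 3): 1 + 4 + 19 + 12 = 36
σ = (4, 1, 3, 2): 1 + 4 + 20 + (-9) = 16
σ = (4, 2, 1, 3): 1 + 23 + 26 + 12 = 62
σ = (4, 2, 3, 1): 1 + 23 + 20 + 27 = 71
σ = (4, 3, 1, 2): 1 + (-4) + 26 + (-9) = 14
σ = (4, 3, 2, 1): 1 + (-4) + 19 + 27 = 43
Optimal value attained by: σ = (2, 4, 3, 1).
Answer: det⊕(G) = 88; verdict: NONSINGULAR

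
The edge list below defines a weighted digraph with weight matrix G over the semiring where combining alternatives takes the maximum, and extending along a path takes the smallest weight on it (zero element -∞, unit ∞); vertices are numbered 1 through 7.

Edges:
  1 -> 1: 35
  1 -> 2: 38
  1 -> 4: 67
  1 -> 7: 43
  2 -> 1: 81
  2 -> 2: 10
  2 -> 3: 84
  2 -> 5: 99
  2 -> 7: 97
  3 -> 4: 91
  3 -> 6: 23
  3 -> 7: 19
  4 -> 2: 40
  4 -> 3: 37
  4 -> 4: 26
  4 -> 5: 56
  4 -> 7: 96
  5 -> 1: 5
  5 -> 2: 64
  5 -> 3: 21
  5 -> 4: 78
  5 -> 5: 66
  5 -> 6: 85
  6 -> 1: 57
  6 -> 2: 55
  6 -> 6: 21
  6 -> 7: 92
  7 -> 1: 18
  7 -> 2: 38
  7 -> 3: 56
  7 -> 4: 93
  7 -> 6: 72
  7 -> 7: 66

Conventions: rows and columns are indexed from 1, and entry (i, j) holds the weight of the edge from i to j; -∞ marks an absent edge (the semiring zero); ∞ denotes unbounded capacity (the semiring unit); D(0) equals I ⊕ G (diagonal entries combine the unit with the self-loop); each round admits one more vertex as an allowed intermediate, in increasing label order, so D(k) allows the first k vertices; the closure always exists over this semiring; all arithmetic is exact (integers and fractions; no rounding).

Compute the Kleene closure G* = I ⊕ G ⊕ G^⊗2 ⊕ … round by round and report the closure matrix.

D(0):
  [∞, 38, -∞, 67, -∞, -∞, 43]
  [81, ∞, 84, -∞, 99, -∞, 97]
  [-∞, -∞, ∞, 91, -∞, 23, 19]
  [-∞, 40, 37, ∞, 56, -∞, 96]
  [5, 64, 21, 78, ∞, 85, -∞]
  [57, 55, -∞, -∞, -∞, ∞, 92]
  [18, 38, 56, 93, -∞, 72, ∞]
D(1):
  [∞, 38, -∞, 67, -∞, -∞, 43]
  [81, ∞, 84, 67, 99, -∞, 97]
  [-∞, -∞, ∞, 91, -∞, 23, 19]
  [-∞, 40, 37, ∞, 56, -∞, 96]
  [5, 64, 21, 78, ∞, 85, 5]
  [57, 55, -∞, 57, -∞, ∞, 92]
  [18, 38, 56, 93, -∞, 72, ∞]
D(2):
  [∞, 38, 38, 67, 38, -∞, 43]
  [81, ∞, 84, 67, 99, -∞, 97]
  [-∞, -∞, ∞, 91, -∞, 23, 19]
  [40, 40, 40, ∞, 56, -∞, 96]
  [64, 64, 64, 78, ∞, 85, 64]
  [57, 55, 55, 57, 55, ∞, 92]
  [38, 38, 56, 93, 38, 72, ∞]
D(3):
  [∞, 38, 38, 67, 38, 23, 43]
  [81, ∞, 84, 84, 99, 23, 97]
  [-∞, -∞, ∞, 91, -∞, 23, 19]
  [40, 40, 40, ∞, 56, 23, 96]
  [64, 64, 64, 78, ∞, 85, 64]
  [57, 55, 55, 57, 55, ∞, 92]
  [38, 38, 56, 93, 38, 72, ∞]
D(4):
  [∞, 40, 40, 67, 56, 23, 67]
  [81, ∞, 84, 84, 99, 23, 97]
  [40, 40, ∞, 91, 56, 23, 91]
  [40, 40, 40, ∞, 56, 23, 96]
  [64, 64, 64, 78, ∞, 85, 78]
  [57, 55, 55, 57, 56, ∞, 92]
  [40, 40, 56, 93, 56, 72, ∞]
D(5):
  [∞, 56, 56, 67, 56, 56, 67]
  [81, ∞, 84, 84, 99, 85, 97]
  [56, 56, ∞, 91, 56, 56, 91]
  [56, 56, 56, ∞, 56, 56, 96]
  [64, 64, 64, 78, ∞, 85, 78]
  [57, 56, 56, 57, 56, ∞, 92]
  [56, 56, 56, 93, 56, 72, ∞]
D(6):
  [∞, 56, 56, 67, 56, 56, 67]
  [81, ∞, 84, 84, 99, 85, 97]
  [56, 56, ∞, 91, 56, 56, 91]
  [56, 56, 56, ∞, 56, 56, 96]
  [64, 64, 64, 78, ∞, 85, 85]
  [57, 56, 56, 57, 56, ∞, 92]
  [57, 56, 56, 93, 56, 72, ∞]
D(7):
  [∞, 56, 56, 67, 56, 67, 67]
  [81, ∞, 84, 93, 99, 85, 97]
  [57, 56, ∞, 91, 56, 72, 91]
  [57, 56, 56, ∞, 56, 72, 96]
  [64, 64, 64, 85, ∞, 85, 85]
  [57, 56, 56, 92, 56, ∞, 92]
  [57, 56, 56, 93, 56, 72, ∞]
Answer: G* = [[∞, 56, 56, 67, 56, 67, 67], [81, ∞, 84, 93, 99, 85, 97], [57, 56, ∞, 91, 56, 72, 91], [57, 56, 56, ∞, 56, 72, 96], [64, 64, 64, 85, ∞, 85, 85], [57, 56, 56, 92, 56, ∞, 92], [57, 56, 56, 93, 56, 72, ∞]]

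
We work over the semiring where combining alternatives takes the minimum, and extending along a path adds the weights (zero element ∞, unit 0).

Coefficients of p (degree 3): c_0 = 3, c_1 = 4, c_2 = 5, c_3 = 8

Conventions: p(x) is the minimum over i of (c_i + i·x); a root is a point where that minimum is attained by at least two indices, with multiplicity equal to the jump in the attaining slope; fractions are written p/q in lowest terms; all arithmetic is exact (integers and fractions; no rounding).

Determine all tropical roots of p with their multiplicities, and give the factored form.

hull edge (i=0, c=3) to (i=2, c=5): slope 1, span 2
hull edge (i=2, c=5) to (i=3, c=8): slope 3, span 1
Factored form: p(x) = 8 ⊗ (x ⊕ (-3)) ⊗ (x ⊕ (-1)) ⊗ (x ⊕ (-1))
Answer: roots = -3 (mult 1), -1 (mult 2)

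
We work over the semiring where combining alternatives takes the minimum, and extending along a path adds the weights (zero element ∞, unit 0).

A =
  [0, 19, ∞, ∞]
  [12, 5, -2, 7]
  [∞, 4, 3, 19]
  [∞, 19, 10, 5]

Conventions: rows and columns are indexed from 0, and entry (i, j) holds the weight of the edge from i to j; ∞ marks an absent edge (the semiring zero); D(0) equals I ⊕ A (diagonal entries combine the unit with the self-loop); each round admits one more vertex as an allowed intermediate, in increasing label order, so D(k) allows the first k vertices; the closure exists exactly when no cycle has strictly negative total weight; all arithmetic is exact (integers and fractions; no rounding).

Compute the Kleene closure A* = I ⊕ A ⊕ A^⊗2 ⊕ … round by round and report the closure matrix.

D(0):
  [0, 19, ∞, ∞]
  [12, 0, -2, 7]
  [∞, 4, 0, 19]
  [∞, 19, 10, 0]
D(1):
  [0, 19, ∞, ∞]
  [12, 0, -2, 7]
  [∞, 4, 0, 19]
  [∞, 19, 10, 0]
D(2):
  [0, 19, 17, 26]
  [12, 0, -2, 7]
  [16, 4, 0, 11]
  [31, 19, 10, 0]
D(3):
  [0, 19, 17, 26]
  [12, 0, -2, 7]
  [16, 4, 0, 11]
  [26, 14, 10, 0]
D(4):
  [0, 19, 17, 26]
  [12, 0, -2, 7]
  [16, 4, 0, 11]
  [26, 14, 10, 0]
Answer: A* = [[0, 19, 17, 26], [12, 0, -2, 7], [16, 4, 0, 11], [26, 14, 10, 0]]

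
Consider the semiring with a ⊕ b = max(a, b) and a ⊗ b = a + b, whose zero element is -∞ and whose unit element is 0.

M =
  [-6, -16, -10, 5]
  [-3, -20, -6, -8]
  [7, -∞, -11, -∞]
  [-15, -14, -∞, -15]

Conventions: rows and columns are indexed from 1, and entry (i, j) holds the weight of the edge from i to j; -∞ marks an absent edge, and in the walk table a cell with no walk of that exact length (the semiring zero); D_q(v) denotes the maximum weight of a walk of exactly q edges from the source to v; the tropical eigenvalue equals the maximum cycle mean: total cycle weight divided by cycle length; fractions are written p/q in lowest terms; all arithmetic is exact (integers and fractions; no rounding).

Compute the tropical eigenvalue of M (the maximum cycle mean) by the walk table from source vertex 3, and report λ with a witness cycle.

q=0: [-∞, -∞, 0, -∞]
q=1: [7, -∞, -11, -∞]
q=2: [1, -9, -3, 12]
q=3: [4, -2, -9, 6]
q=4: [-2, -8, -6, 9]
Optimal cycle mean attained by: cycle 1->3->1, total (-10) + 7, length 2.
Answer: λ = -3/2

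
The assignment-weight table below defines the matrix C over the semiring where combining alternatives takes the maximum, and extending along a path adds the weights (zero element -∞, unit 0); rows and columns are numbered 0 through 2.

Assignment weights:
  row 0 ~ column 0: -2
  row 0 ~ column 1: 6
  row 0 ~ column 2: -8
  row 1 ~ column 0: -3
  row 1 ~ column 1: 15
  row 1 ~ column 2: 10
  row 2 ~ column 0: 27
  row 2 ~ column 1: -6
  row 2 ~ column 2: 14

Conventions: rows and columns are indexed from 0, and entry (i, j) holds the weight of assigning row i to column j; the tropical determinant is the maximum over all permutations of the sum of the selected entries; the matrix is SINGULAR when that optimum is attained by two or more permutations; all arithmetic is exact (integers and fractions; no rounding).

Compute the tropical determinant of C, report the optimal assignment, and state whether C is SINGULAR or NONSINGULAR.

σ = (0, 1, 2): (-2) + 15 + 14 = 27
σ = (0, 2, 1): (-2) + 10 + (-6) = 2
σ = (1, 0, 2): 6 + (-3) + 14 = 17
σ = (1, 2, 0): 6 + 10 + 27 = 43
σ = (2, 0, 1): (-8) + (-3) + (-6) = -17
σ = (2, 1, 0): (-8) + 15 + 27 = 34
Optimal value attained by: σ = (1, 2, 0).
Answer: det⊕(C) = 43; verdict: NONSINGULAR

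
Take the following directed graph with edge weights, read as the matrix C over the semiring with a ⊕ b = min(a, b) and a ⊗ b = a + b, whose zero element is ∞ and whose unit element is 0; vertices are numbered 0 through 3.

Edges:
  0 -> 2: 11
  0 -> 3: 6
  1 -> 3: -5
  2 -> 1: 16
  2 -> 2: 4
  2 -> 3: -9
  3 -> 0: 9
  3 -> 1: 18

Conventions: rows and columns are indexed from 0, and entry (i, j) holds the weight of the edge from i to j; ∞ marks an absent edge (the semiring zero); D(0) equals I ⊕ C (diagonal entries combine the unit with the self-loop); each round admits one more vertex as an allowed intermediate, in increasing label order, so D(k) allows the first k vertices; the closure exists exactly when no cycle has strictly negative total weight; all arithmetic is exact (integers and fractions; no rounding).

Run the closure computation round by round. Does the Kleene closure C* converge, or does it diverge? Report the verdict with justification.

D(0):
  [0, ∞, 11, 6]
  [∞, 0, ∞, -5]
  [∞, 16, 0, -9]
  [9, 18, ∞, 0]
D(1):
  [0, ∞, 11, 6]
  [∞, 0, ∞, -5]
  [∞, 16, 0, -9]
  [9, 18, 20, 0]
D(2):
  [0, ∞, 11, 6]
  [∞, 0, ∞, -5]
  [∞, 16, 0, -9]
  [9, 18, 20, 0]
D(3):
  [0, 27, 11, 2]
  [∞, 0, ∞, -5]
  [∞, 16, 0, -9]
  [9, 18, 20, 0]
D(4):
  [0, 20, 11, 2]
  [4, 0, 15, -5]
  [0, 9, 0, -9]
  [9, 18, 20, 0]
Key observation: every diagonal entry stays at the unit through all rounds, so no improving cycle exists.
Answer: CONVERGES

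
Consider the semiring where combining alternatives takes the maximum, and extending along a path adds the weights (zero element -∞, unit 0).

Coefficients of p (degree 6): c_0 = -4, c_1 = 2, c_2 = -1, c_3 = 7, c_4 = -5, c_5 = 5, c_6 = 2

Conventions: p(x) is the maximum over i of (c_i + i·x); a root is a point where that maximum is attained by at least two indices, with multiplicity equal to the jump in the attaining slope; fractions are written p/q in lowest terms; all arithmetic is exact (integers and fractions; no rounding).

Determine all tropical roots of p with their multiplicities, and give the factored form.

hull edge (i=0, c=-4) to (i=1, c=2): slope 6, span 1
hull edge (i=1, c=2) to (i=3, c=7): slope 5/2, span 2
hull edge (i=3, c=7) to (i=5, c=5): slope -1, span 2
hull edge (i=5, c=5) to (i=6, c=2): slope -3, span 1
Factored form: p(x) = 2 ⊗ (x ⊕ (-6)) ⊗ (x ⊕ (-5/2)) ⊗ (x ⊕ (-5/2)) ⊗ (x ⊕ 1) ⊗ (x ⊕ 1) ⊗ (x ⊕ 3)
Answer: roots = -6 (mult 1), -5/2 (mult 2), 1 (mult 2), 3 (mult 1)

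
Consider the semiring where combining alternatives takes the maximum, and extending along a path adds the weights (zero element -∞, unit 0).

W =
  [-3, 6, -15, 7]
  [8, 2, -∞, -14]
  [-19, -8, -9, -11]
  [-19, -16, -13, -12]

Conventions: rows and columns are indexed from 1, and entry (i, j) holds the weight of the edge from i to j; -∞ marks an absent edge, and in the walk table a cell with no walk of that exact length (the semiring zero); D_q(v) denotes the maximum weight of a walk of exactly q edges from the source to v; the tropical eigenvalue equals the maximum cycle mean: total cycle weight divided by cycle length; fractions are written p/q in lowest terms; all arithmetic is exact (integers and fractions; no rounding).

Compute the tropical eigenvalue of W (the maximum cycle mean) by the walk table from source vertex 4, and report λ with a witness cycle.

q=0: [-∞, -∞, -∞, 0]
q=1: [-19, -16, -13, -12]
q=2: [-8, -13, -22, -12]
q=3: [-5, -2, -23, -1]
q=4: [6, 1, -14, 2]
Optimal cycle mean attained by: cycle 1->2->1, total 6 + 8, length 2.
Answer: λ = 7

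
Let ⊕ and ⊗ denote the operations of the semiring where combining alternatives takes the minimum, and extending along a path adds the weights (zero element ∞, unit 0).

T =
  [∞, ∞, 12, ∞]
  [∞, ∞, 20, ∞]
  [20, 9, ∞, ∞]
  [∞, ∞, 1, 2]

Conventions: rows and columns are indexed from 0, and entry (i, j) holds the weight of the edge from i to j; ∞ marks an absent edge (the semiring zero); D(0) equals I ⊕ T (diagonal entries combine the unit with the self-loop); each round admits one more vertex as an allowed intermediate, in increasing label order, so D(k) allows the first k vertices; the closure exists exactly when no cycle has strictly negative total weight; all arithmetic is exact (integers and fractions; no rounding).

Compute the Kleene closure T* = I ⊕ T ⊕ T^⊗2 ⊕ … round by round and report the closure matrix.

D(0):
  [0, ∞, 12, ∞]
  [∞, 0, 20, ∞]
  [20, 9, 0, ∞]
  [∞, ∞, 1, 0]
D(1):
  [0, ∞, 12, ∞]
  [∞, 0, 20, ∞]
  [20, 9, 0, ∞]
  [∞, ∞, 1, 0]
D(2):
  [0, ∞, 12, ∞]
  [∞, 0, 20, ∞]
  [20, 9, 0, ∞]
  [∞, ∞, 1, 0]
D(3):
  [0, 21, 12, ∞]
  [40, 0, 20, ∞]
  [20, 9, 0, ∞]
  [21, 10, 1, 0]
D(4):
  [0, 21, 12, ∞]
  [40, 0, 20, ∞]
  [20, 9, 0, ∞]
  [21, 10, 1, 0]
Answer: T* = [[0, 21, 12, ∞], [40, 0, 20, ∞], [20, 9, 0, ∞], [21, 10, 1, 0]]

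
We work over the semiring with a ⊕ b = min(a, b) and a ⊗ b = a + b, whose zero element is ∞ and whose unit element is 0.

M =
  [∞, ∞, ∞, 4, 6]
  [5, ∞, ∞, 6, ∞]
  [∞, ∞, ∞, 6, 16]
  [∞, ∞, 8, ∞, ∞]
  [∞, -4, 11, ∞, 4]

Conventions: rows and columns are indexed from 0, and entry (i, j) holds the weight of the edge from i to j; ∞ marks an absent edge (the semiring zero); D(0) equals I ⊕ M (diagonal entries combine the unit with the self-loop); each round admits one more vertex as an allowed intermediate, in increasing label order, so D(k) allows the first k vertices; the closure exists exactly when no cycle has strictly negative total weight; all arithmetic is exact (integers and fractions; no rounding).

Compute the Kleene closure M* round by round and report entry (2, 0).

D(0):
  [0, ∞, ∞, 4, 6]
  [5, 0, ∞, 6, ∞]
  [∞, ∞, 0, 6, 16]
  [∞, ∞, 8, 0, ∞]
  [∞, -4, 11, ∞, 0]
D(1):
  [0, ∞, ∞, 4, 6]
  [5, 0, ∞, 6, 11]
  [∞, ∞, 0, 6, 16]
  [∞, ∞, 8, 0, ∞]
  [∞, -4, 11, ∞, 0]
D(2):
  [0, ∞, ∞, 4, 6]
  [5, 0, ∞, 6, 11]
  [∞, ∞, 0, 6, 16]
  [∞, ∞, 8, 0, ∞]
  [1, -4, 11, 2, 0]
D(3):
  [0, ∞, ∞, 4, 6]
  [5, 0, ∞, 6, 11]
  [∞, ∞, 0, 6, 16]
  [∞, ∞, 8, 0, 24]
  [1, -4, 11, 2, 0]
D(4):
  [0, ∞, 12, 4, 6]
  [5, 0, 14, 6, 11]
  [∞, ∞, 0, 6, 16]
  [∞, ∞, 8, 0, 24]
  [1, -4, 10, 2, 0]
D(5):
  [0, 2, 12, 4, 6]
  [5, 0, 14, 6, 11]
  [17, 12, 0, 6, 16]
  [25, 20, 8, 0, 24]
  [1, -4, 10, 2, 0]
Answer: M*[2][0] = 17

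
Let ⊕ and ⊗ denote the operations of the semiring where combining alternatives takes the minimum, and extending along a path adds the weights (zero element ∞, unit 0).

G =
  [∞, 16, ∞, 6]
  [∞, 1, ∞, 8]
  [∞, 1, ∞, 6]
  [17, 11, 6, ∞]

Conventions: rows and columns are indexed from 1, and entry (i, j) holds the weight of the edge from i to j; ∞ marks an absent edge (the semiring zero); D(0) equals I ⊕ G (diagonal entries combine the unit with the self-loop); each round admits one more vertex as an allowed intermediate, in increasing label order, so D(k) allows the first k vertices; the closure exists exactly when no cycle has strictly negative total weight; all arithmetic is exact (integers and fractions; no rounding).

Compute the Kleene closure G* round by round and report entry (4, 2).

D(0):
  [0, 16, ∞, 6]
  [∞, 0, ∞, 8]
  [∞, 1, 0, 6]
  [17, 11, 6, 0]
D(1):
  [0, 16, ∞, 6]
  [∞, 0, ∞, 8]
  [∞, 1, 0, 6]
  [17, 11, 6, 0]
D(2):
  [0, 16, ∞, 6]
  [∞, 0, ∞, 8]
  [∞, 1, 0, 6]
  [17, 11, 6, 0]
D(3):
  [0, 16, ∞, 6]
  [∞, 0, ∞, 8]
  [∞, 1, 0, 6]
  [17, 7, 6, 0]
D(4):
  [0, 13, 12, 6]
  [25, 0, 14, 8]
  [23, 1, 0, 6]
  [17, 7, 6, 0]
Answer: G*[4][2] = 7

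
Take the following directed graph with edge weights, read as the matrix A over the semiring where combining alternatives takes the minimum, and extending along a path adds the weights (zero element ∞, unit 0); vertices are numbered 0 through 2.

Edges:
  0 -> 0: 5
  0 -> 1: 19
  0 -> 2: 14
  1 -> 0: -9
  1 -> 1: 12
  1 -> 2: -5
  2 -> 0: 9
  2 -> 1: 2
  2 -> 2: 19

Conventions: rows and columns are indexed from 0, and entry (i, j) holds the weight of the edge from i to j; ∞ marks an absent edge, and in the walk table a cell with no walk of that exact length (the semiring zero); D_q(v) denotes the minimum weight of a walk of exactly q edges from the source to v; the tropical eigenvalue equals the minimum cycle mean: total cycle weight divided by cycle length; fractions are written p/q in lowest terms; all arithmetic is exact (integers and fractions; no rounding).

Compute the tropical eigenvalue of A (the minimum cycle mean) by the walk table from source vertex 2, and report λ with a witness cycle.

q=0: [∞, ∞, 0]
q=1: [9, 2, 19]
q=2: [-7, 14, -3]
q=3: [-2, -1, 7]
Optimal cycle mean attained by: cycle 1->2->1, total (-5) + 2, length 2.
Answer: λ = -3/2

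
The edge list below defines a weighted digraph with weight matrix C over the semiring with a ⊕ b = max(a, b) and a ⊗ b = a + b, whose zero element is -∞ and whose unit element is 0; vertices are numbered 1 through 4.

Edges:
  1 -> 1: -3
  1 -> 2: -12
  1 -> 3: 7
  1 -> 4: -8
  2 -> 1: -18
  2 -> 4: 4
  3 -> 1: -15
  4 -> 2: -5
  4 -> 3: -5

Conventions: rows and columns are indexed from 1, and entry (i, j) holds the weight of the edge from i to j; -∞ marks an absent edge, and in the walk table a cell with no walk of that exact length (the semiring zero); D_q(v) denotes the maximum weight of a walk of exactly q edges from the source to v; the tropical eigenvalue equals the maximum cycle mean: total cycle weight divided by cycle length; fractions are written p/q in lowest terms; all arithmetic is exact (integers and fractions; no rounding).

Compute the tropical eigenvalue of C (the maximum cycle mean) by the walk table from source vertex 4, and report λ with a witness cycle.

q=0: [-∞, -∞, -∞, 0]
q=1: [-∞, -5, -5, -∞]
q=2: [-20, -∞, -∞, -1]
q=3: [-23, -6, -6, -28]
q=4: [-21, -33, -16, -2]
Optimal cycle mean attained by: cycle 2->4->2, total 4 + (-5), length 2.
Answer: λ = -1/2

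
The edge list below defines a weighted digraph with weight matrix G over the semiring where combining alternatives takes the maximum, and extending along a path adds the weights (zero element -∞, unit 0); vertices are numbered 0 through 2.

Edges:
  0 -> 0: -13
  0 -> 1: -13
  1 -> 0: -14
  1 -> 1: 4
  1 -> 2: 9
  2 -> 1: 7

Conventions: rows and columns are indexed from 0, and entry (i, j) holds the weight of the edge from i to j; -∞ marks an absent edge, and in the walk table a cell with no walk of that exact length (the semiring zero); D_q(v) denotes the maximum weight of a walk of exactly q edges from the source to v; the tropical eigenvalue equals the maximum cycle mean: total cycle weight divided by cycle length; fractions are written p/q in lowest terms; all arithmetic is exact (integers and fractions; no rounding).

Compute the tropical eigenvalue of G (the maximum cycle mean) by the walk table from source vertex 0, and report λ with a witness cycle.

q=0: [0, -∞, -∞]
q=1: [-13, -13, -∞]
q=2: [-26, -9, -4]
q=3: [-23, 3, 0]
Optimal cycle mean attained by: cycle 1->2->1, total 9 + 7, length 2.
Answer: λ = 8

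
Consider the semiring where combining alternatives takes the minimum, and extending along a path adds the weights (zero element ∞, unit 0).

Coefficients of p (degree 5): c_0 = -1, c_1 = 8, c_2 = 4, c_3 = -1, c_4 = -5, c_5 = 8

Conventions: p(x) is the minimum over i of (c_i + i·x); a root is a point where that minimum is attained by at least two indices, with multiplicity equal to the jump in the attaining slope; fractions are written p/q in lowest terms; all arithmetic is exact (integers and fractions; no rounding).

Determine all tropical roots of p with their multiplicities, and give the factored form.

hull edge (i=0, c=-1) to (i=4, c=-5): slope -1, span 4
hull edge (i=4, c=-5) to (i=5, c=8): slope 13, span 1
Factored form: p(x) = 8 ⊗ (x ⊕ (-13)) ⊗ (x ⊕ 1) ⊗ (x ⊕ 1) ⊗ (x ⊕ 1) ⊗ (x ⊕ 1)
Answer: roots = -13 (mult 1), 1 (mult 4)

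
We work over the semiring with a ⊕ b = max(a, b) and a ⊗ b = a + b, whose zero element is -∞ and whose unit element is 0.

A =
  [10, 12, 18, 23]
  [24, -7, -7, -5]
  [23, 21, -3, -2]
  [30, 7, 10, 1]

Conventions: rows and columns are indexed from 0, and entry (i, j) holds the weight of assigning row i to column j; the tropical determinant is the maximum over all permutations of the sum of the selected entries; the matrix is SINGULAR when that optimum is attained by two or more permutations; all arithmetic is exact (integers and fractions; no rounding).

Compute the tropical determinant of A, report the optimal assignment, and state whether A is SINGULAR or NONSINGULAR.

σ = (0, 1, 2, 3): 10 + (-7) + (-3) + 1 = 1
σ = (0, 1, 3, 2): 10 + (-7) + (-2) + 10 = 11
σ = (0, 2, 1, 3): 10 + (-7) + 21 + 1 = 25
σ = (0, 2, 3, 1): 10 + (-7) + (-2) + 7 = 8
σ = (0, 3, 1, 2): 10 + (-5) + 21 + 10 = 36
σ = (0, 3, 2, 1): 10 + (-5) + (-3) + 7 = 9
σ = (1, 0, 2, 3): 12 + 24 + (-3) + 1 = 34
σ = (1, 0, 3, 2): 12 + 24 + (-2) + 10 = 44
σ = (1, 2, 0, 3): 12 + (-7) + 23 + 1 = 29
σ = (1, 2, 3, 0): 12 + (-7) + (-2) + 30 = 33
σ = (1, 3, 0, 2): 12 + (-5) + 23 + 10 = 40
σ = (1, 3, 2, 0): 12 + (-5) + (-3) + 30 = 34
σ = (2, 0, 1, 3): 18 + 24 + 21 + 1 = 64
σ = (2, 0, 3, 1): 18 + 24 + (-2) + 7 = 47
σ = (2, 1, 0, 3): 18 + (-7) + 23 + 1 = 35
σ = (2, 1, 3, 0): 18 + (-7) + (-2) + 30 = 39
σ = (2, 3, 0, 1): 18 + (-5) + 23 + 7 = 43
σ = (2, 3, 1, 0): 18 + (-5) + 21 + 30 = 64
σ = (3, 0, 1, 2): 23 + 24 + 21 + 10 = 78
σ = (3, 0, 2, 1): 23 + 24 + (-3) + 7 = 51
σ = (3, 1, 0, 2): 23 + (-7) + 23 + 10 = 49
σ = (3, 1, 2, 0): 23 + (-7) + (-3) + 30 = 43
σ = (3, 2, 0, 1): 23 + (-7) + 23 + 7 = 46
σ = (3, 2, 1, 0): 23 + (-7) + 21 + 30 = 67
Optimal value attained by: σ = (3, 0, 1, 2).
Answer: det⊕(A) = 78; verdict: NONSINGULAR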